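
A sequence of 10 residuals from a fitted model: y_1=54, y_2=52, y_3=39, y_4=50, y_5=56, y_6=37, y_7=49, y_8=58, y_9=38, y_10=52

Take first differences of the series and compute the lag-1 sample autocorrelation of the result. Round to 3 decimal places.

First differences Δy: -2, -13, 11, 6, -19, 12, 9, -20, 14
Mean of differences = -0.2222
Numerator Σ(Δy_t−Δȳ)(Δy_{t+1}−Δȳ) = -748.1605
Denominator Σ(Δy_t−Δȳ)² = 1511.5556
r_1(Δy) = -748.1605 / 1511.5556 = -0.495

-0.495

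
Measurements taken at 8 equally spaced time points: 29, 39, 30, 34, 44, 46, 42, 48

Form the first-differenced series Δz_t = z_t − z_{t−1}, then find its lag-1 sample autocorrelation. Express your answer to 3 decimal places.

First differences Δz: 10, -9, 4, 10, 2, -4, 6
Mean of differences = 2.7143
Numerator Σ(Δz_t−Δz̄)(Δz_{t+1}−Δz̄) = -113.5102
Denominator Σ(Δz_t−Δz̄)² = 301.4286
r_1(Δz) = -113.5102 / 301.4286 = -0.377

-0.377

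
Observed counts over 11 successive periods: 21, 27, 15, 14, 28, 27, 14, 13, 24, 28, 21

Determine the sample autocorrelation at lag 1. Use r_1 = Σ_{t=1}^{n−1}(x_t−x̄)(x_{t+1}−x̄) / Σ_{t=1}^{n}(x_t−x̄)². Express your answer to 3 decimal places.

0.026

Mean x̄ = (21 + 27 + 15 + 14 + 28 + 27 + 14 + 13 + 24 + 28 + 21)/11 = 21.0909
Numerator Σ_{t=1}^{10}(x_t−x̄)(x_{t+1}−x̄) = 9.9008
Denominator Σ(x_t−x̄)² = 376.9091
r_1 = 9.9008 / 376.9091 = 0.026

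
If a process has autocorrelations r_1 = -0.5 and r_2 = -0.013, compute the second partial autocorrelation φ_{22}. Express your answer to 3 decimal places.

φ_{22} = (r_2 − r_1²) / (1 − r_1²)
r_1² = (-0.5)² = 0.25
Numerator = -0.013 − 0.2500 = -0.2630; denominator = 1 − 0.2500 = 0.7500
φ_{22} = -0.2630 / 0.7500 = -0.351

-0.351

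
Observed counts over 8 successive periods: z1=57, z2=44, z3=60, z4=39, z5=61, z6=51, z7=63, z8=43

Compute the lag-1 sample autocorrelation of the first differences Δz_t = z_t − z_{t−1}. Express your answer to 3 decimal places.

-0.789

First differences Δz: -13, 16, -21, 22, -10, 12, -20
Mean of differences = -2.0000
Numerator Σ(Δz_t−Δz̄)(Δz_{t+1}−Δz̄) = -1552.0000
Denominator Σ(Δz_t−Δz̄)² = 1966.0000
r_1(Δz) = -1552.0000 / 1966.0000 = -0.789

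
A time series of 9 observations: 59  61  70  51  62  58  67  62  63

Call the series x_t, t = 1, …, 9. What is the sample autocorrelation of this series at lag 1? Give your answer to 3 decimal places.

Mean x̄ = (59 + 61 + 70 + 51 + 62 + 58 + 67 + 62 + 63)/9 = 61.4444
Numerator Σ_{t=1}^{8}(x_t−x̄)(x_{t+1}−x̄) = -114.9753
Denominator Σ(x_t−x̄)² = 234.2222
r_1 = -114.9753 / 234.2222 = -0.491

-0.491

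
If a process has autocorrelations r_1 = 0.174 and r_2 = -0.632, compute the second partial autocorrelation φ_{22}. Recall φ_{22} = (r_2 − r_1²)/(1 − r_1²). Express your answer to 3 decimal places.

φ_{22} = (r_2 − r_1²) / (1 − r_1²)
r_1² = (0.174)² = 0.030276
Numerator = -0.632 − 0.0303 = -0.6623; denominator = 1 − 0.0303 = 0.9697
φ_{22} = -0.6623 / 0.9697 = -0.683

-0.683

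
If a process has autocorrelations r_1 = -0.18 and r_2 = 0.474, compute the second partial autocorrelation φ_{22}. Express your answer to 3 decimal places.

0.456

φ_{22} = (r_2 − r_1²) / (1 − r_1²)
r_1² = (-0.18)² = 0.0324
Numerator = 0.474 − 0.0324 = 0.4416; denominator = 1 − 0.0324 = 0.9676
φ_{22} = 0.4416 / 0.9676 = 0.456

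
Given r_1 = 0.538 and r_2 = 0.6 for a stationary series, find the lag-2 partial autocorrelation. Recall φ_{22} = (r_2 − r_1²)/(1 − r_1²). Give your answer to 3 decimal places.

φ_{22} = (r_2 − r_1²) / (1 − r_1²)
r_1² = (0.538)² = 0.289444
Numerator = 0.6 − 0.2894 = 0.3106; denominator = 1 − 0.2894 = 0.7106
φ_{22} = 0.3106 / 0.7106 = 0.437

0.437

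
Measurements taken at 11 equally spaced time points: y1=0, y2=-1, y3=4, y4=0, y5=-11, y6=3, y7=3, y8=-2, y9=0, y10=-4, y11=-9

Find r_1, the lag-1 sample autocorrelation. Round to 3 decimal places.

-0.055

Mean ȳ = (0 − 1 + 4 + 0 − 11 + 3 + 3 − 2 + 0 − 4 − 9)/11 = -1.5455
Numerator Σ_{t=1}^{10}(y_t−ȳ)(y_{t+1}−ȳ) = -12.7521
Denominator Σ(y_t−ȳ)² = 230.7273
r_1 = -12.7521 / 230.7273 = -0.055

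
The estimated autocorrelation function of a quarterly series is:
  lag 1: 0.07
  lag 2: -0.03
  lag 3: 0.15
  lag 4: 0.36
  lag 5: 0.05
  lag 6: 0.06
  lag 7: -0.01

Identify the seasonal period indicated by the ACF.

4

The largest autocorrelation is r_4 = 0.36; the remaining lags stay at or below 0.15.
The dominant spike at lag 4 indicates a seasonal period of 4.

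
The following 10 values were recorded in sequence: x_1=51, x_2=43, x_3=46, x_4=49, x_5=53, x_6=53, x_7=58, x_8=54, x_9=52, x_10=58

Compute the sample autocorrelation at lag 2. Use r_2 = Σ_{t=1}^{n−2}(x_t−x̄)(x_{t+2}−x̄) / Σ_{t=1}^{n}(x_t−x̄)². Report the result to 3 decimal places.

Mean x̄ = (51 + 43 + 46 + 49 + 53 + 53 + 58 + 54 + 52 + 58)/10 = 51.7000
Numerator Σ_{t=1}^{8}(x_t−x̄)(x_{t+2}−x̄) = 44.1200
Denominator Σ(x_t−x̄)² = 204.1000
r_2 = 44.1200 / 204.1000 = 0.216

0.216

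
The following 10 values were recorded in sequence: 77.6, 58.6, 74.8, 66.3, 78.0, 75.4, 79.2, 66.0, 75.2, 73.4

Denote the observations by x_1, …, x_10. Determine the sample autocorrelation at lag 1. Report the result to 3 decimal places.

Mean x̄ = (77.6 + 58.6 + 74.8 + 66.3 + 78.0 + 75.4 + 79.2 + 66.0 + 75.2 + 73.4)/10 = 72.4500
Numerator Σ_{t=1}^{9}(x_t−x̄)(x_{t+1}−x̄) = -174.8375
Denominator Σ(x_t−x̄)² = 396.8250
r_1 = -174.8375 / 396.8250 = -0.441

-0.441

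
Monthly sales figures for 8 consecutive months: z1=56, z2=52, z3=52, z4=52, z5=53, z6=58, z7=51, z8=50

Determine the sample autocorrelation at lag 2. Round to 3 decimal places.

-0.440

Mean z̄ = (56 + 52 + 52 + 52 + 53 + 58 + 51 + 50)/8 = 53.0000
Deviations from mean: 3.0000, -1.0000, -1.0000, -1.0000, 0.0000, 5.0000, -2.0000, -3.0000
Σ(z_t−z̄)(z_{t+2}−z̄) = (-3.0000) + (1.0000) + (0.0000) + (-5.0000) + (0.0000) + (-15.0000) = -22.0000
Denominator Σ(z_t−z̄)² = 50.0000
r_2 = -22.0000 / 50.0000 = -0.440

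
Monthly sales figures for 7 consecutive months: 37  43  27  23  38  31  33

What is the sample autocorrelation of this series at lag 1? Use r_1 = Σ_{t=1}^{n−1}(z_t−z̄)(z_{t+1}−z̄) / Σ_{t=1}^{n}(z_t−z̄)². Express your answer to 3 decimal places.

Mean z̄ = (37 + 43 + 27 + 23 + 38 + 31 + 33)/7 = 33.1429
Deviations from mean: 3.8571, 9.8571, -6.1429, -10.1429, 4.8571, -2.1429, -0.1429
Σ(z_t−z̄)(z_{t+1}−z̄) = (38.0204) + (-60.5510) + (62.3061) + (-49.2653) + (-10.4082) + (0.3061) = -19.5918
Denominator Σ(z_t−z̄)² = 280.8571
r_1 = -19.5918 / 280.8571 = -0.070

-0.070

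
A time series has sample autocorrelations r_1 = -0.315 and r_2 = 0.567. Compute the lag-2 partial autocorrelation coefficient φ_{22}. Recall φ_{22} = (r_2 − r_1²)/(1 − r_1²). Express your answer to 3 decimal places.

φ_{22} = (r_2 − r_1²) / (1 − r_1²)
r_1² = (-0.315)² = 0.099225
Numerator = 0.567 − 0.0992 = 0.4678; denominator = 1 − 0.0992 = 0.9008
φ_{22} = 0.4678 / 0.9008 = 0.519

0.519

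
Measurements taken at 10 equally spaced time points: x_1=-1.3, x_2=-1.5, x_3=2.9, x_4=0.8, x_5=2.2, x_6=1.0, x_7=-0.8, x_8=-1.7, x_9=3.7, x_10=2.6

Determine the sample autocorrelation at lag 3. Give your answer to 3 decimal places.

-0.235

Mean x̄ = (-1.3 − 1.5 + 2.9 + 0.8 + 2.2 + 1.0 − 0.8 − 1.7 + 3.7 + 2.6)/10 = 0.7900
Σ(x_t−x̄)(x_{t+3}−x̄) = (-0.0209) + (-3.2289) + (0.4431) + (-0.0159) + (-3.5109) + (0.6111) + (-2.8779) = -8.6003
Denominator Σ(x_t−x̄)² = 36.5690
r_3 = -8.6003 / 36.5690 = -0.235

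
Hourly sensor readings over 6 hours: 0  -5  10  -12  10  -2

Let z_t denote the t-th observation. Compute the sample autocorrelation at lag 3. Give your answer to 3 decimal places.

-0.188

Mean z̄ = (0 − 5 + 10 − 12 + 10 − 2)/6 = 0.1667
Numerator Σ_{t=1}^{3}(z_t−z̄)(z_{t+3}−z̄) = -70.0833
Denominator Σ(z_t−z̄)² = 372.8333
r_3 = -70.0833 / 372.8333 = -0.188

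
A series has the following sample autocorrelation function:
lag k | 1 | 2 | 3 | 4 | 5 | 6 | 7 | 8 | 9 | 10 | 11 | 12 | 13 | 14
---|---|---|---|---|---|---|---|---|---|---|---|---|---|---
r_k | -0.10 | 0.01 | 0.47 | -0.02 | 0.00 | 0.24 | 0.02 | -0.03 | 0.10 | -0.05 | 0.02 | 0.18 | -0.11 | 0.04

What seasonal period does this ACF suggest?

3

The largest autocorrelation is r_3 = 0.47, with weaker echoes at lags 6 (0.24) and 12 (0.18); the remaining lags stay at or below 0.10.
The dominant spike at lag 3 indicates a seasonal period of 3.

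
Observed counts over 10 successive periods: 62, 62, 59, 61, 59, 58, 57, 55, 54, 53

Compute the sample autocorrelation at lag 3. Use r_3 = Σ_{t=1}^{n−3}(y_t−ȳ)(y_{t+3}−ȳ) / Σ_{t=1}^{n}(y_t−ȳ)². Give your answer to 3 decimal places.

0.160

Mean ȳ = (62 + 62 + 59 + 61 + 59 + 58 + 57 + 55 + 54 + 53)/10 = 58.0000
Σ(y_t−ȳ)(y_{t+3}−ȳ) = (12.0000) + (4.0000) + (0.0000) + (-3.0000) + (-3.0000) + (0.0000) + (5.0000) = 15.0000
Denominator Σ(y_t−ȳ)² = 94.0000
r_3 = 15.0000 / 94.0000 = 0.160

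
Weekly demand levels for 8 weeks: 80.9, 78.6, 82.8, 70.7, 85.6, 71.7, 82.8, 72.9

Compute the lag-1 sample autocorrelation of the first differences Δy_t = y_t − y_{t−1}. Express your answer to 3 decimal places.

First differences Δy: -2.3, 4.2, -12.1, 14.9, -13.9, 11.1, -9.9
Mean of differences = -1.1429
Numerator Σ(Δy_t−Δȳ)(Δy_{t+1}−Δȳ) = -708.5661
Denominator Σ(Δy_t−Δȳ)² = 796.6371
r_1(Δy) = -708.5661 / 796.6371 = -0.889

-0.889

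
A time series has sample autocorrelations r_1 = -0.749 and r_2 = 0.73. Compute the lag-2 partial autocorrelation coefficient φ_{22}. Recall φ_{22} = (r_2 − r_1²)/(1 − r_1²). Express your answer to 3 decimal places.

φ_{22} = (r_2 − r_1²) / (1 − r_1²)
r_1² = (-0.749)² = 0.561001
Numerator = 0.73 − 0.5610 = 0.1690; denominator = 1 − 0.5610 = 0.4390
φ_{22} = 0.1690 / 0.4390 = 0.385

0.385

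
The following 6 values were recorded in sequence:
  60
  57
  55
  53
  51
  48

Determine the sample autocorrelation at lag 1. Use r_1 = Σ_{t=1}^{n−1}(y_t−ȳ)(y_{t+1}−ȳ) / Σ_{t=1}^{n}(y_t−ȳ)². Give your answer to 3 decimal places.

Mean ȳ = (60 + 57 + 55 + 53 + 51 + 48)/6 = 54.0000
Deviations from mean: 6.0000, 3.0000, 1.0000, -1.0000, -3.0000, -6.0000
Σ(y_t−ȳ)(y_{t+1}−ȳ) = (18.0000) + (3.0000) + (-1.0000) + (3.0000) + (18.0000) = 41.0000
Denominator Σ(y_t−ȳ)² = 92.0000
r_1 = 41.0000 / 92.0000 = 0.446

0.446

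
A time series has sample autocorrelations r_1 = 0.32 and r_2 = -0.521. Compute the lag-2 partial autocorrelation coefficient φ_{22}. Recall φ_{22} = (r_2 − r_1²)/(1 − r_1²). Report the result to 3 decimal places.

φ_{22} = (r_2 − r_1²) / (1 − r_1²)
r_1² = (0.32)² = 0.1024
Numerator = -0.521 − 0.1024 = -0.6234; denominator = 1 − 0.1024 = 0.8976
φ_{22} = -0.6234 / 0.8976 = -0.695

-0.695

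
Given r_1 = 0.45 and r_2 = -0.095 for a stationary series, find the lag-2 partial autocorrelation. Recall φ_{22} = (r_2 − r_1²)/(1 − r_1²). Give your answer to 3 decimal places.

-0.373

φ_{22} = (r_2 − r_1²) / (1 − r_1²)
r_1² = (0.45)² = 0.2025
Numerator = -0.095 − 0.2025 = -0.2975; denominator = 1 − 0.2025 = 0.7975
φ_{22} = -0.2975 / 0.7975 = -0.373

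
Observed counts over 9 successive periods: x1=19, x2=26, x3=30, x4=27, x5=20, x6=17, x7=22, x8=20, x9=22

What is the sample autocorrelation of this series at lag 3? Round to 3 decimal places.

Mean x̄ = (19 + 26 + 30 + 27 + 20 + 17 + 22 + 20 + 22)/9 = 22.5556
Σ(x_t−x̄)(x_{t+3}−x̄) = (-15.8025) + (-8.8025) + (-41.3580) + (-2.4691) + (6.5309) + (3.0864) = -58.8148
Denominator Σ(x_t−x̄)² = 144.2222
r_3 = -58.8148 / 144.2222 = -0.408

-0.408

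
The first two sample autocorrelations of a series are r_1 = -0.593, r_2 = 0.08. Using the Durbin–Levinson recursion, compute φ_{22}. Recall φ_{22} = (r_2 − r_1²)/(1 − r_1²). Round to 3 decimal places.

φ_{22} = (r_2 − r_1²) / (1 − r_1²)
r_1² = (-0.593)² = 0.351649
Numerator = 0.08 − 0.3516 = -0.2716; denominator = 1 − 0.3516 = 0.6484
φ_{22} = -0.2716 / 0.6484 = -0.419

-0.419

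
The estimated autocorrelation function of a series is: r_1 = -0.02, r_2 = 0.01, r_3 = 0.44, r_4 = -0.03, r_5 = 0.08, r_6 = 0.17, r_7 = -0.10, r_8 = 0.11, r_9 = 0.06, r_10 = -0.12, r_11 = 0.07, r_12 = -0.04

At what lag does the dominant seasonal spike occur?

The largest autocorrelation is r_3 = 0.44, with a weaker echo at lag 6 (0.17); the remaining lags stay at or below 0.11.
The dominant spike at lag 3 indicates a seasonal period of 3.

3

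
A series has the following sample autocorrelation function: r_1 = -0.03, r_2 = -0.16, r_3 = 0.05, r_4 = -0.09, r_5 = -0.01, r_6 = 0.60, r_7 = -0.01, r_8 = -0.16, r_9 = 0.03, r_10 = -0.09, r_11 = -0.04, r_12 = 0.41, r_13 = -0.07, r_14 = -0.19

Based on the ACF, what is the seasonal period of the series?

The largest autocorrelation is r_6 = 0.60, with a weaker echo at lag 12 (0.41); the remaining lags stay at or below 0.05.
The dominant spike at lag 6 indicates a seasonal period of 6.

6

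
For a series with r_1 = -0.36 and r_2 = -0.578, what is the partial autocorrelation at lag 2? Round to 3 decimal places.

-0.813

φ_{22} = (r_2 − r_1²) / (1 − r_1²)
r_1² = (-0.36)² = 0.1296
Numerator = -0.578 − 0.1296 = -0.7076; denominator = 1 − 0.1296 = 0.8704
φ_{22} = -0.7076 / 0.8704 = -0.813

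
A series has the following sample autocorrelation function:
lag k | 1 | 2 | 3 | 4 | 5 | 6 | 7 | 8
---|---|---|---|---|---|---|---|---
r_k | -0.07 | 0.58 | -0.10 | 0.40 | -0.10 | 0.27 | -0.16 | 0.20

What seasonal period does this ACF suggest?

2

The largest autocorrelation is r_2 = 0.58, with weaker echoes at lags 4 (0.40), 6 (0.27) and 8 (0.20); the remaining lags stay at or below -0.07.
The dominant spike at lag 2 indicates a seasonal period of 2.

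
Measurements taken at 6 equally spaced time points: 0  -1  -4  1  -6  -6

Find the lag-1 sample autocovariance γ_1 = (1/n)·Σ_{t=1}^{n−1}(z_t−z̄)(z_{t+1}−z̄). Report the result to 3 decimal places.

Mean z̄ = (0 − 1 − 4 + 1 − 6 − 6)/6 = -2.6667
Σ_{t=1}^{5}(z_t−z̄)(z_{t+1}−z̄) = -3.7778
γ_1 = -3.7778 / 6 = -0.630

-0.630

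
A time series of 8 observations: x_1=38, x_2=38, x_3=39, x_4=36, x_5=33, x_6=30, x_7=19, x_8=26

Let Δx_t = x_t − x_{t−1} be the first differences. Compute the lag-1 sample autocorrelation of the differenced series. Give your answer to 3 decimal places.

-0.364

First differences Δx: 0, 1, -3, -3, -3, -11, 7
Mean of differences = -1.7143
Numerator Σ(Δx_t−Δx̄)(Δx_{t+1}−Δx̄) = -64.5102
Denominator Σ(Δx_t−Δx̄)² = 177.4286
r_1(Δx) = -64.5102 / 177.4286 = -0.364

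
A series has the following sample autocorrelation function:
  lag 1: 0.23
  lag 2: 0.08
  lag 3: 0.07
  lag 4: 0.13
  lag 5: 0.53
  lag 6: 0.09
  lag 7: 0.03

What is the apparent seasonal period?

5

The largest autocorrelation is r_5 = 0.53; the remaining lags stay at or below 0.23. The elevated value at lag 1 (0.23), dropping to 0.08 at lag 2, reflects decaying short-term dependence rather than seasonality.
The dominant spike at lag 5 indicates a seasonal period of 5.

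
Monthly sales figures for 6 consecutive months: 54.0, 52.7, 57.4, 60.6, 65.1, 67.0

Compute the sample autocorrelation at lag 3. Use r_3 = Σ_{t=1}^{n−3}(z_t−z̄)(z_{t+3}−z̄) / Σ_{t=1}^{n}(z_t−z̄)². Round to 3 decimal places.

Mean z̄ = (54.0 + 52.7 + 57.4 + 60.6 + 65.1 + 67.0)/6 = 59.4667
Σ(z_t−z̄)(z_{t+3}−z̄) = (-6.1956) + (-38.1189) + (-15.5689) = -59.8833
Denominator Σ(z_t−z̄)² = 169.7133
r_3 = -59.8833 / 169.7133 = -0.353

-0.353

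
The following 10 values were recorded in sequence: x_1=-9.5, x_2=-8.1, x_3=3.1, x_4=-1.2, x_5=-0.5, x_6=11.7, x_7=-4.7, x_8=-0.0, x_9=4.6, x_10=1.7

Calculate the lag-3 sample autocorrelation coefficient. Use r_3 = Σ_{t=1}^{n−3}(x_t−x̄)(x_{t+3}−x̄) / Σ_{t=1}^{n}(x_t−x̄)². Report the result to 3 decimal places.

0.299

Mean x̄ = (-9.5 − 8.1 + 3.1 − 1.2 − 0.5 + 11.7 − 4.7 − 0.0 + 4.6 + 1.7)/10 = -0.2900
Numerator Σ_{t=1}^{7}(x_t−x̄)(x_{t+3}−x̄) = 104.4747
Denominator Σ(x_t−x̄)² = 349.3490
r_3 = 104.4747 / 349.3490 = 0.299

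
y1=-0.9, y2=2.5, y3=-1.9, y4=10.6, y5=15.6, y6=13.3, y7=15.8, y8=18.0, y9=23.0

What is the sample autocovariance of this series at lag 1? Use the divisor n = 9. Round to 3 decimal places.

Mean ȳ = (-0.9 + 2.5 − 1.9 + 10.6 + 15.6 + 13.3 + 15.8 + 18.0 + 23.0)/9 = 10.6667
Σ_{t=1}^{8}(y_t−ȳ)(y_{t+1}−ȳ) = 352.1956
γ_1 = 352.1956 / 9 = 39.133

39.133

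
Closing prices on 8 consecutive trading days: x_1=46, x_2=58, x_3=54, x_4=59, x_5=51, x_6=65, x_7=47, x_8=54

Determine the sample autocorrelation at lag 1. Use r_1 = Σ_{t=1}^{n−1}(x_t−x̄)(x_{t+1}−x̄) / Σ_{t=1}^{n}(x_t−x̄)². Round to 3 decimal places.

-0.563

Mean x̄ = (46 + 58 + 54 + 59 + 51 + 65 + 47 + 54)/8 = 54.2500
Σ(x_t−x̄)(x_{t+1}−x̄) = (-30.9375) + (-0.9375) + (-1.1875) + (-15.4375) + (-34.9375) + (-77.9375) + (1.8125) = -159.5625
Denominator Σ(x_t−x̄)² = 283.5000
r_1 = -159.5625 / 283.5000 = -0.563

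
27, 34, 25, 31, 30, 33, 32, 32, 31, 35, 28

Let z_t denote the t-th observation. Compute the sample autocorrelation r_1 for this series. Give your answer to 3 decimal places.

-0.434

Mean z̄ = (27 + 34 + 25 + 31 + 30 + 33 + 32 + 32 + 31 + 35 + 28)/11 = 30.7273
Numerator Σ_{t=1}^{10}(z_t−z̄)(z_{t+1}−z̄) = -39.9835
Denominator Σ(z_t−z̄)² = 92.1818
r_1 = -39.9835 / 92.1818 = -0.434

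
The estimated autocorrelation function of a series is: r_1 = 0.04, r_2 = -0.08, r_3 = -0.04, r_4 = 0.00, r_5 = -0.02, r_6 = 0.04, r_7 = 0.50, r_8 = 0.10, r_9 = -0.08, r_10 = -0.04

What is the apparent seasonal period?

7

The largest autocorrelation is r_7 = 0.50; the remaining lags stay at or below 0.10.
The dominant spike at lag 7 indicates a seasonal period of 7.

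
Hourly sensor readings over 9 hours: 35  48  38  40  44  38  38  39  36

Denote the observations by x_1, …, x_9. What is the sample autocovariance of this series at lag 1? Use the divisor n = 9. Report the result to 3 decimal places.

Mean x̄ = (35 + 48 + 38 + 40 + 44 + 38 + 38 + 39 + 36)/9 = 39.5556
Σ_{t=1}^{8}(x_t−x̄)(x_{t+1}−x̄) = -51.9753
γ_1 = -51.9753 / 9 = -5.775

-5.775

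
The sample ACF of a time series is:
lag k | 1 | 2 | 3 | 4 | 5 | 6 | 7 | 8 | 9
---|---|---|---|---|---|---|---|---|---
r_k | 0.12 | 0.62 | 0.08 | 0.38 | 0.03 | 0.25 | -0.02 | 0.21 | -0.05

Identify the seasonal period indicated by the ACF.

2

The largest autocorrelation is r_2 = 0.62, with weaker echoes at lags 4 (0.38), 6 (0.25) and 8 (0.21); the remaining lags stay at or below 0.12.
The dominant spike at lag 2 indicates a seasonal period of 2.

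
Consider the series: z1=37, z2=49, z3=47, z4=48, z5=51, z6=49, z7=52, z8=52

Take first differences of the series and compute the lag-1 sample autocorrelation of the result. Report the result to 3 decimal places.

First differences Δz: 12, -2, 1, 3, -2, 3, 0
Mean of differences = 2.1429
Numerator Σ(Δz_t−Δz̄)(Δz_{t+1}−Δz̄) = -46.0204
Denominator Σ(Δz_t−Δz̄)² = 138.8571
r_1(Δz) = -46.0204 / 138.8571 = -0.331

-0.331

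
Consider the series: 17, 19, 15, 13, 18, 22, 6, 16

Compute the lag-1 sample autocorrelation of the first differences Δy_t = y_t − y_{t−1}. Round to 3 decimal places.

-0.513

First differences Δy: 2, -4, -2, 5, 4, -16, 10
Mean of differences = -0.1429
Numerator Σ(Δy_t−Δȳ)(Δy_{t+1}−Δȳ) = -215.8776
Denominator Σ(Δy_t−Δȳ)² = 420.8571
r_1(Δy) = -215.8776 / 420.8571 = -0.513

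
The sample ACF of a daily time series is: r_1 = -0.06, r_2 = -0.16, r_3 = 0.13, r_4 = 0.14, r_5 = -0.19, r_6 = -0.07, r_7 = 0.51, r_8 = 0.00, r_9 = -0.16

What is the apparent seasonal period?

The largest autocorrelation is r_7 = 0.51; the remaining lags stay at or below 0.14.
The dominant spike at lag 7 indicates a seasonal period of 7.

7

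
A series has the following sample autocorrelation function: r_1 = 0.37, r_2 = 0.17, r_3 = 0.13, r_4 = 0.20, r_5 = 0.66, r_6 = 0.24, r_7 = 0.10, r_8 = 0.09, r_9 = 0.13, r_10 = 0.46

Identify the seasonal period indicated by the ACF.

The largest autocorrelation is r_5 = 0.66, with a weaker echo at lag 10 (0.46); the remaining lags stay at or below 0.37. The elevated value at lag 1 (0.37), dropping to 0.17 at lag 2, reflects decaying short-term dependence rather than seasonality.
The dominant spike at lag 5 indicates a seasonal period of 5.

5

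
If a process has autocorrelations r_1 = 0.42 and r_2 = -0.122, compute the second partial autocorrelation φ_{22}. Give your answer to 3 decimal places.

-0.362

φ_{22} = (r_2 − r_1²) / (1 − r_1²)
r_1² = (0.42)² = 0.1764
Numerator = -0.122 − 0.1764 = -0.2984; denominator = 1 − 0.1764 = 0.8236
φ_{22} = -0.2984 / 0.8236 = -0.362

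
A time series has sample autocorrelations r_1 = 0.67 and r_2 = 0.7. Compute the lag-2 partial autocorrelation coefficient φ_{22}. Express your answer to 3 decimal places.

0.456

φ_{22} = (r_2 − r_1²) / (1 − r_1²)
r_1² = (0.67)² = 0.4489
Numerator = 0.7 − 0.4489 = 0.2511; denominator = 1 − 0.4489 = 0.5511
φ_{22} = 0.2511 / 0.5511 = 0.456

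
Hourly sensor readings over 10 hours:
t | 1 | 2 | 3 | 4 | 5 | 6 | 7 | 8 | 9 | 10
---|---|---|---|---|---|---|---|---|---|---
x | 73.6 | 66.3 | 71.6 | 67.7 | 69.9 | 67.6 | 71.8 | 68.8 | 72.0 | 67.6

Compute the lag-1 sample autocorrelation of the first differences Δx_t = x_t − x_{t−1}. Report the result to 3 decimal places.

First differences Δx: -7.3, 5.3, -3.9, 2.2, -2.3, 4.2, -3.0, 3.2, -4.4
Mean of differences = -0.6667
Numerator Σ(Δx_t−Δx̄)(Δx_{t+1}−Δx̄) = -115.5844
Denominator Σ(Δx_t−Δx̄)² = 158.9600
r_1(Δx) = -115.5844 / 158.9600 = -0.727

-0.727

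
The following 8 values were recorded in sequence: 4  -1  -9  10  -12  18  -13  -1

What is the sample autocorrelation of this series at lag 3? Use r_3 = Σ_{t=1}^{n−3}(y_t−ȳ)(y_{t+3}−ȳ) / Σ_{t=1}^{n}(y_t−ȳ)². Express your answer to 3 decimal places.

Mean ȳ = (4 − 1 − 9 + 10 − 12 + 18 − 13 − 1)/8 = -0.5000
Deviations from mean: 4.5000, -0.5000, -8.5000, 10.5000, -11.5000, 18.5000, -12.5000, -0.5000
Σ(y_t−ȳ)(y_{t+3}−ȳ) = (47.2500) + (5.7500) + (-157.2500) + (-131.2500) + (5.7500) = -229.7500
Denominator Σ(y_t−ȳ)² = 834.0000
r_3 = -229.7500 / 834.0000 = -0.275

-0.275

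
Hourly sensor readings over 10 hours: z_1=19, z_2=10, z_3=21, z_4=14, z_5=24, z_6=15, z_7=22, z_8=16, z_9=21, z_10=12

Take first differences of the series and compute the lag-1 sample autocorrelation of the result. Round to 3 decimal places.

First differences Δz: -9, 11, -7, 10, -9, 7, -6, 5, -9
Mean of differences = -0.7778
Numerator Σ(Δz_t−Δz̄)(Δz_{t+1}−Δz̄) = -508.0494
Denominator Σ(Δz_t−Δz̄)² = 617.5556
r_1(Δz) = -508.0494 / 617.5556 = -0.823

-0.823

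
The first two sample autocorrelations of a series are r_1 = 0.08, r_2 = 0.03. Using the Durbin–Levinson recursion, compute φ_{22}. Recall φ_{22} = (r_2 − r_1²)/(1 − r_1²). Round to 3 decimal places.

φ_{22} = (r_2 − r_1²) / (1 − r_1²)
r_1² = (0.08)² = 0.0064
Numerator = 0.03 − 0.0064 = 0.0236; denominator = 1 − 0.0064 = 0.9936
φ_{22} = 0.0236 / 0.9936 = 0.024

0.024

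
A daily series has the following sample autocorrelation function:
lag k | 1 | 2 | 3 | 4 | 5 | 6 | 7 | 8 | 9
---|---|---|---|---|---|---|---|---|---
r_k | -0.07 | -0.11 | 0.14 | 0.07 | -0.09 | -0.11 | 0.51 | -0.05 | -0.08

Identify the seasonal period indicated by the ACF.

The largest autocorrelation is r_7 = 0.51; the remaining lags stay at or below 0.14.
The dominant spike at lag 7 indicates a seasonal period of 7.

7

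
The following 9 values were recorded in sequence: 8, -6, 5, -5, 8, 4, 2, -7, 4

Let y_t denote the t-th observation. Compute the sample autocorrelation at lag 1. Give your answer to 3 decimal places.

Mean ȳ = (8 − 6 + 5 − 5 + 8 + 4 + 2 − 7 + 4)/9 = 1.4444
Numerator Σ_{t=1}^{8}(y_t−ȳ)(y_{t+1}−ȳ) = -148.5309
Denominator Σ(y_t−ȳ)² = 280.2222
r_1 = -148.5309 / 280.2222 = -0.530

-0.530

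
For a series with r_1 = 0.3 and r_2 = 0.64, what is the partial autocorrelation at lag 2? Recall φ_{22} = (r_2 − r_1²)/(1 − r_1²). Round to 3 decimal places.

0.604

φ_{22} = (r_2 − r_1²) / (1 − r_1²)
r_1² = (0.3)² = 0.09
Numerator = 0.64 − 0.0900 = 0.5500; denominator = 1 − 0.0900 = 0.9100
φ_{22} = 0.5500 / 0.9100 = 0.604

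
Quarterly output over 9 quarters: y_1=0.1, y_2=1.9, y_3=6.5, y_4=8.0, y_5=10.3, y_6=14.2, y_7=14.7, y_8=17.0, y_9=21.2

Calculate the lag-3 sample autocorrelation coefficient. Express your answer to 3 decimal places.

Mean ȳ = (0.1 + 1.9 + 6.5 + 8.0 + 10.3 + 14.2 + 14.7 + 17.0 + 21.2)/9 = 10.4333
Σ(y_t−ȳ)(y_{t+3}−ȳ) = (25.1444) + (1.1378) + (-14.8156) + (-10.3822) + (-0.8756) + (40.5544) = 40.7633
Denominator Σ(y_t−ȳ)² = 392.4400
r_3 = 40.7633 / 392.4400 = 0.104

0.104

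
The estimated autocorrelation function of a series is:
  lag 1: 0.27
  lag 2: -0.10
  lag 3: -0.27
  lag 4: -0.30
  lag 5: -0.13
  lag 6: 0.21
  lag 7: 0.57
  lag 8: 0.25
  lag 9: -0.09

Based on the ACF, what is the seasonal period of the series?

7

The largest autocorrelation is r_7 = 0.57; the remaining lags stay at or below 0.27.
The dominant spike at lag 7 indicates a seasonal period of 7.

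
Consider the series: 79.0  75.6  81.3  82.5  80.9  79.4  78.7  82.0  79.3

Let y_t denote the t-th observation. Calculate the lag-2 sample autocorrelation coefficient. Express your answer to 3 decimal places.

Mean ȳ = (79.0 + 75.6 + 81.3 + 82.5 + 80.9 + 79.4 + 78.7 + 82.0 + 79.3)/9 = 79.8556
Σ(y_t−ȳ)(y_{t+2}−ȳ) = (-1.2358) + (-11.2536) + (1.5086) + (-1.2047) + (-1.2069) + (-0.9769) + (0.6420) = -13.7273
Denominator Σ(y_t−ȳ)² = 35.4622
r_2 = -13.7273 / 35.4622 = -0.387

-0.387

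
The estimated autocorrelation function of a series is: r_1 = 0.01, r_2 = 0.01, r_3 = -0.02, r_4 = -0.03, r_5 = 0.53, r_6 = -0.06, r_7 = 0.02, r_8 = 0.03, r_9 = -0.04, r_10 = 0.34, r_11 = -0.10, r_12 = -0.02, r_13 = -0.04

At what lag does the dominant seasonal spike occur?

5

The largest autocorrelation is r_5 = 0.53, with a weaker echo at lag 10 (0.34); the remaining lags stay at or below 0.03.
The dominant spike at lag 5 indicates a seasonal period of 5.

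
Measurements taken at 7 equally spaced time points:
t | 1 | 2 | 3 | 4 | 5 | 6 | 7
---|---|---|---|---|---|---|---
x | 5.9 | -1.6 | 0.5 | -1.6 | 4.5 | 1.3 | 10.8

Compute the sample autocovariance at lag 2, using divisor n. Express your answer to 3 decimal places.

Mean x̄ = (5.9 − 1.6 + 0.5 − 1.6 + 4.5 + 1.3 + 10.8)/7 = 2.8286
Σ_{t=1}^{5}(x_t−x̄)(x_{t+2}−x̄) = 28.6612
γ_2 = 28.6612 / 7 = 4.094

4.094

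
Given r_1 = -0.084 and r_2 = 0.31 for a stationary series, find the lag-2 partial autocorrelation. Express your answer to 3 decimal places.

0.305

φ_{22} = (r_2 − r_1²) / (1 − r_1²)
r_1² = (-0.084)² = 0.007056
Numerator = 0.31 − 0.0071 = 0.3029; denominator = 1 − 0.0071 = 0.9929
φ_{22} = 0.3029 / 0.9929 = 0.305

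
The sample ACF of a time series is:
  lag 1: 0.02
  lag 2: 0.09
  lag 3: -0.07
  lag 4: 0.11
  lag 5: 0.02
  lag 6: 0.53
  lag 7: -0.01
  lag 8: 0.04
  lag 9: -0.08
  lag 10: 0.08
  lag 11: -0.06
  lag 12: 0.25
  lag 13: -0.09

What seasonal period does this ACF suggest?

The largest autocorrelation is r_6 = 0.53, with a weaker echo at lag 12 (0.25); the remaining lags stay at or below 0.11.
The dominant spike at lag 6 indicates a seasonal period of 6.

6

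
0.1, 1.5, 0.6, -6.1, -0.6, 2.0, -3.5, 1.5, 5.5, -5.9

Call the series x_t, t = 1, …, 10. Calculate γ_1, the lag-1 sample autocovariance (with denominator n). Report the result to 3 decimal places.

-3.640

Mean x̄ = (0.1 + 1.5 + 0.6 − 6.1 − 0.6 + 2.0 − 3.5 + 1.5 + 5.5 − 5.9)/10 = -0.4900
Σ_{t=1}^{9}(x_t−x̄)(x_{t+1}−x̄) = -36.3991
γ_1 = -36.3991 / 10 = -3.640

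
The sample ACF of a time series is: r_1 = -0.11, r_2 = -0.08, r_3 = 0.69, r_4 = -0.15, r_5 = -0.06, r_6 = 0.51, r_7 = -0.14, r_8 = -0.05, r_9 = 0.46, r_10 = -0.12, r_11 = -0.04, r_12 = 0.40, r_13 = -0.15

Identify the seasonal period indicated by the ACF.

The largest autocorrelation is r_3 = 0.69, with weaker echoes at lags 6 (0.51), 9 (0.46) and 12 (0.40); the remaining lags stay at or below -0.04.
The dominant spike at lag 3 indicates a seasonal period of 3.

3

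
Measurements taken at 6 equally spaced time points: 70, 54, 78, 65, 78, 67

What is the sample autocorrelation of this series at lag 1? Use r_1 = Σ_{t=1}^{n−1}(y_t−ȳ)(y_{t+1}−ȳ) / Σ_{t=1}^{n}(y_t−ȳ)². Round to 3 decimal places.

-0.590

Mean ȳ = (70 + 54 + 78 + 65 + 78 + 67)/6 = 68.6667
Deviations from mean: 1.3333, -14.6667, 9.3333, -3.6667, 9.3333, -1.6667
Numerator Σ_{t=1}^{5}(y_t−ȳ)(y_{t+1}−ȳ) = -240.4444
Denominator Σ(y_t−ȳ)² = 407.3333
r_1 = -240.4444 / 407.3333 = -0.590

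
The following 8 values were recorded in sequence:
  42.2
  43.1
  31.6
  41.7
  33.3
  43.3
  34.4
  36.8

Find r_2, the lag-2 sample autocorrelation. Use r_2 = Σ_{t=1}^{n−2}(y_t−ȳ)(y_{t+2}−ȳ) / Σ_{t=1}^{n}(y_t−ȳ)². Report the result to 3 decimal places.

0.325

Mean ȳ = (42.2 + 43.1 + 31.6 + 41.7 + 33.3 + 43.3 + 34.4 + 36.8)/8 = 38.3000
Deviations from mean: 3.9000, 4.8000, -6.7000, 3.4000, -5.0000, 5.0000, -3.9000, -1.5000
Numerator Σ_{t=1}^{6}(y_t−ȳ)(y_{t+2}−ȳ) = 52.6900
Denominator Σ(y_t−ȳ)² = 162.1600
r_2 = 52.6900 / 162.1600 = 0.325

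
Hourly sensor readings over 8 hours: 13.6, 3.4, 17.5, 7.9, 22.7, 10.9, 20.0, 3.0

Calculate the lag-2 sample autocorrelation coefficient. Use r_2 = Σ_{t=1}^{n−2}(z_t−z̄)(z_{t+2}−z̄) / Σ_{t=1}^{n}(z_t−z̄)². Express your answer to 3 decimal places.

Mean z̄ = (13.6 + 3.4 + 17.5 + 7.9 + 22.7 + 10.9 + 20.0 + 3.0)/8 = 12.3750
Deviations from mean: 1.2250, -8.9750, 5.1250, -4.4750, 10.3250, -1.4750, 7.6250, -9.3750
Σ(z_t−z̄)(z_{t+2}−z̄) = (6.2781) + (40.1631) + (52.9156) + (6.6006) + (78.7281) + (13.8281) = 198.5138
Denominator Σ(z_t−z̄)² = 383.1550
r_2 = 198.5138 / 383.1550 = 0.518

0.518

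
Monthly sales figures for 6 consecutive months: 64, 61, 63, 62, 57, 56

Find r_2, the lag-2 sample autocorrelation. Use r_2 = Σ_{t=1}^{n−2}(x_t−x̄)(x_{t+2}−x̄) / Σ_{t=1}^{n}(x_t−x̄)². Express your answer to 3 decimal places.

Mean x̄ = (64 + 61 + 63 + 62 + 57 + 56)/6 = 60.5000
Deviations from mean: 3.5000, 0.5000, 2.5000, 1.5000, -3.5000, -4.5000
Numerator Σ_{t=1}^{4}(x_t−x̄)(x_{t+2}−x̄) = -6.0000
Denominator Σ(x_t−x̄)² = 53.5000
r_2 = -6.0000 / 53.5000 = -0.112

-0.112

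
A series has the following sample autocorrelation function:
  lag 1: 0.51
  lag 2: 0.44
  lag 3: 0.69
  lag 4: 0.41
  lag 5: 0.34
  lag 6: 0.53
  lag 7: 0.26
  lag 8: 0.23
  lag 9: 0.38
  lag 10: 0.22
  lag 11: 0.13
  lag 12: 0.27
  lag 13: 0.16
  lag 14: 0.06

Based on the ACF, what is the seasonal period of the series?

3

The largest autocorrelation is r_3 = 0.69, with a weaker echo at lag 6 (0.53); the remaining lags stay at or below 0.51. The elevated value at lag 1 (0.51), dropping to 0.44 at lag 2, reflects decaying short-term dependence rather than seasonality.
The dominant spike at lag 3 indicates a seasonal period of 3.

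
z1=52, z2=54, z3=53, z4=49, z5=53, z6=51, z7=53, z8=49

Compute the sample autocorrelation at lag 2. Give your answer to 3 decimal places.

Mean z̄ = (52 + 54 + 53 + 49 + 53 + 51 + 53 + 49)/8 = 51.7500
Numerator Σ_{t=1}^{6}(z_t−z̄)(z_{t+2}−z̄) = 1.3750
Denominator Σ(z_t−z̄)² = 25.5000
r_2 = 1.3750 / 25.5000 = 0.054

0.054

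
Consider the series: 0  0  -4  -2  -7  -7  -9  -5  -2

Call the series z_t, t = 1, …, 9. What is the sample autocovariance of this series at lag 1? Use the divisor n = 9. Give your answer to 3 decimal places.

Mean z̄ = (0 + 0 − 4 − 2 − 7 − 7 − 9 − 5 − 2)/9 = -4.0000
Σ_{t=1}^{8}(z_t−z̄)(z_{t+1}−z̄) = 37.0000
γ_1 = 37.0000 / 9 = 4.111

4.111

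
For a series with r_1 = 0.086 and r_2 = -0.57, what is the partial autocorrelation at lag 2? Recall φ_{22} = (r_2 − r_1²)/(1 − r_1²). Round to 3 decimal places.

-0.582

φ_{22} = (r_2 − r_1²) / (1 − r_1²)
r_1² = (0.086)² = 0.007396
Numerator = -0.57 − 0.0074 = -0.5774; denominator = 1 − 0.0074 = 0.9926
φ_{22} = -0.5774 / 0.9926 = -0.582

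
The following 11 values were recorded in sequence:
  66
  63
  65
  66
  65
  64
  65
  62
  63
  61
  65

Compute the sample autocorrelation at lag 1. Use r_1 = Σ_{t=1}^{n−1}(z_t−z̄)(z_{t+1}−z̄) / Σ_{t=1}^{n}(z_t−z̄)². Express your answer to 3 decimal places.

Mean z̄ = (66 + 63 + 65 + 66 + 65 + 64 + 65 + 62 + 63 + 61 + 65)/11 = 64.0909
Numerator Σ_{t=1}^{10}(z_t−z̄)(z_{t+1}−z̄) = 1.1736
Denominator Σ(z_t−z̄)² = 26.9091
r_1 = 1.1736 / 26.9091 = 0.044

0.044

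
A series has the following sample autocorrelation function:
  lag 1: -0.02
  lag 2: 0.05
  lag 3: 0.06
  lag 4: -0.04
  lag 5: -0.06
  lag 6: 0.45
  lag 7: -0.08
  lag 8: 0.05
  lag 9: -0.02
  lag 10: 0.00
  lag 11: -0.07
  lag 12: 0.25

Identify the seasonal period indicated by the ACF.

6

The largest autocorrelation is r_6 = 0.45, with a weaker echo at lag 12 (0.25); the remaining lags stay at or below 0.06.
The dominant spike at lag 6 indicates a seasonal period of 6.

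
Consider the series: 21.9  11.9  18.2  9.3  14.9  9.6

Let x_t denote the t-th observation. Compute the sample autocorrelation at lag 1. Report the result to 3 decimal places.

Mean x̄ = (21.9 + 11.9 + 18.2 + 9.3 + 14.9 + 9.6)/6 = 14.3000
Deviations from mean: 7.6000, -2.4000, 3.9000, -5.0000, 0.6000, -4.7000
Σ(x_t−x̄)(x_{t+1}−x̄) = (-18.2400) + (-9.3600) + (-19.5000) + (-3.0000) + (-2.8200) = -52.9200
Denominator Σ(x_t−x̄)² = 126.1800
r_1 = -52.9200 / 126.1800 = -0.419

-0.419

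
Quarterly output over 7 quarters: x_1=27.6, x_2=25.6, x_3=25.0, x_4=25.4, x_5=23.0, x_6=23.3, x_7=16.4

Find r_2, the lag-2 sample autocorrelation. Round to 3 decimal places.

Mean x̄ = (27.6 + 25.6 + 25.0 + 25.4 + 23.0 + 23.3 + 16.4)/7 = 23.7571
Deviations from mean: 3.8429, 1.8429, 1.2429, 1.6429, -0.7571, -0.4571, -7.3571
Numerator Σ_{t=1}^{5}(x_t−x̄)(x_{t+2}−x̄) = 11.6820
Denominator Σ(x_t−x̄)² = 77.3171
r_2 = 11.6820 / 77.3171 = 0.151

0.151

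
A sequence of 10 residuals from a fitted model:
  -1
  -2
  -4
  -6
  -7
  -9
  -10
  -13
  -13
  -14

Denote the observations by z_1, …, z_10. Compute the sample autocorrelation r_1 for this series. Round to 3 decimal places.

0.721

Mean z̄ = (-1 − 2 − 4 − 6 − 7 − 9 − 10 − 13 − 13 − 14)/10 = -7.9000
Numerator Σ_{t=1}^{9}(z_t−z̄)(z_{t+1}−z̄) = 141.9900
Denominator Σ(z_t−z̄)² = 196.9000
r_1 = 141.9900 / 196.9000 = 0.721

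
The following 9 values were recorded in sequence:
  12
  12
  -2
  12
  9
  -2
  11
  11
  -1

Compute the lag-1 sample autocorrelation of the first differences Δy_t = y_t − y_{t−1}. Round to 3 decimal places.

First differences Δy: 0, -14, 14, -3, -11, 13, 0, -12
Mean of differences = -1.6250
Numerator Σ(Δy_t−Δȳ)(Δy_{t+1}−Δȳ) = -352.2656
Denominator Σ(Δy_t−Δȳ)² = 813.8750
r_1(Δy) = -352.2656 / 813.8750 = -0.433

-0.433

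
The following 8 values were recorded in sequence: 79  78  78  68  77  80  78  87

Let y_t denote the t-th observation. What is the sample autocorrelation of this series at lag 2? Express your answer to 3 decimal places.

Mean ȳ = (79 + 78 + 78 + 68 + 77 + 80 + 78 + 87)/8 = 78.1250
Σ(y_t−ȳ)(y_{t+2}−ȳ) = (-0.1094) + (1.2656) + (0.1406) + (-18.9844) + (0.1406) + (16.6406) = -0.9063
Denominator Σ(y_t−ȳ)² = 186.8750
r_2 = -0.9063 / 186.8750 = -0.005

-0.005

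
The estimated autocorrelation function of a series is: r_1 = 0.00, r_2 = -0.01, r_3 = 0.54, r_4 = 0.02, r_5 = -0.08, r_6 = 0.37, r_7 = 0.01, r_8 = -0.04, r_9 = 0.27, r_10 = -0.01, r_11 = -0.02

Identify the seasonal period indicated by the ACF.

The largest autocorrelation is r_3 = 0.54, with weaker echoes at lags 6 (0.37) and 9 (0.27); the remaining lags stay at or below 0.02.
The dominant spike at lag 3 indicates a seasonal period of 3.

3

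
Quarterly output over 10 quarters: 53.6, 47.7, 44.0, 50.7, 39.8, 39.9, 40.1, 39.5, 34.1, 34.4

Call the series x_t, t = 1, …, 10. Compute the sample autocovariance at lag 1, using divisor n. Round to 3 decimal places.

16.886

Mean x̄ = (53.6 + 47.7 + 44.0 + 50.7 + 39.8 + 39.9 + 40.1 + 39.5 + 34.1 + 34.4)/10 = 42.3800
Σ_{t=1}^{9}(x_t−x̄)(x_{t+1}−x̄) = 168.8616
γ_1 = 168.8616 / 10 = 16.886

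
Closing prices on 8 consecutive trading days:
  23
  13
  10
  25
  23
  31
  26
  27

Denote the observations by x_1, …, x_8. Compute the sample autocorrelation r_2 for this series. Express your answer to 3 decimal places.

0.069

Mean x̄ = (23 + 13 + 10 + 25 + 23 + 31 + 26 + 27)/8 = 22.2500
Deviations from mean: 0.7500, -9.2500, -12.2500, 2.7500, 0.7500, 8.7500, 3.7500, 4.7500
Σ(x_t−x̄)(x_{t+2}−x̄) = (-9.1875) + (-25.4375) + (-9.1875) + (24.0625) + (2.8125) + (41.5625) = 24.6250
Denominator Σ(x_t−x̄)² = 357.5000
r_2 = 24.6250 / 357.5000 = 0.069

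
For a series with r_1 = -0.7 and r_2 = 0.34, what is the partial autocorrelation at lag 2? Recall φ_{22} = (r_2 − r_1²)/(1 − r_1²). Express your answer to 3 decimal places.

φ_{22} = (r_2 − r_1²) / (1 − r_1²)
r_1² = (-0.7)² = 0.49
Numerator = 0.34 − 0.4900 = -0.1500; denominator = 1 − 0.4900 = 0.5100
φ_{22} = -0.1500 / 0.5100 = -0.294

-0.294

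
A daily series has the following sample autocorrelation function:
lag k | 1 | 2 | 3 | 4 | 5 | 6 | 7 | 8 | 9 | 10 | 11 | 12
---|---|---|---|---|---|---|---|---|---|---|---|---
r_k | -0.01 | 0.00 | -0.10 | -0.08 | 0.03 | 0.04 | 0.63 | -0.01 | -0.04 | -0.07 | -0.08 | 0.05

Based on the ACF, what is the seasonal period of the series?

7

The largest autocorrelation is r_7 = 0.63; the remaining lags stay at or below 0.05.
The dominant spike at lag 7 indicates a seasonal period of 7.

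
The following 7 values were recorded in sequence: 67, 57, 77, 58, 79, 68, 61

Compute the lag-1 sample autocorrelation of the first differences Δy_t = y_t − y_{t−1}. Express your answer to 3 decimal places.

-0.766

First differences Δy: -10, 20, -19, 21, -11, -7
Mean of differences = -1.0000
Numerator Σ(Δy_t−Δȳ)(Δy_{t+1}−Δȳ) = -1123.0000
Denominator Σ(Δy_t−Δȳ)² = 1466.0000
r_1(Δy) = -1123.0000 / 1466.0000 = -0.766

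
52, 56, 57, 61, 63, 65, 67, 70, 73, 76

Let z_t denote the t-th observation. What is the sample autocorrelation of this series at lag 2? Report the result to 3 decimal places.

Mean z̄ = (52 + 56 + 57 + 61 + 63 + 65 + 67 + 70 + 73 + 76)/10 = 64.0000
Numerator Σ_{t=1}^{8}(z_t−z̄)(z_{t+2}−z̄) = 214.0000
Denominator Σ(z_t−z̄)² = 538.0000
r_2 = 214.0000 / 538.0000 = 0.398

0.398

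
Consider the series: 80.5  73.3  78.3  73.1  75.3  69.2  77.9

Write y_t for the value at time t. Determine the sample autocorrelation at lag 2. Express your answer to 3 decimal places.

Mean ȳ = (80.5 + 73.3 + 78.3 + 73.1 + 75.3 + 69.2 + 77.9)/7 = 75.3714
Deviations from mean: 5.1286, -2.0714, 2.9286, -2.2714, -0.0714, -6.1714, 2.5286
Σ(y_t−ȳ)(y_{t+2}−ȳ) = (15.0194) + (4.7051) + (-0.2092) + (14.0180) + (-0.1806) = 33.3527
Denominator Σ(y_t−ȳ)² = 88.8143
r_2 = 33.3527 / 88.8143 = 0.376

0.376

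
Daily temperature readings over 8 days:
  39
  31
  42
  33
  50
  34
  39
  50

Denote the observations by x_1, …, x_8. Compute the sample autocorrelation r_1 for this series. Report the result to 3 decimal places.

Mean x̄ = (39 + 31 + 42 + 33 + 50 + 34 + 39 + 50)/8 = 39.7500
Σ(x_t−x̄)(x_{t+1}−x̄) = (6.5625) + (-19.6875) + (-15.1875) + (-69.1875) + (-58.9375) + (4.3125) + (-7.6875) = -159.8125
Denominator Σ(x_t−x̄)² = 371.5000
r_1 = -159.8125 / 371.5000 = -0.430

-0.430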